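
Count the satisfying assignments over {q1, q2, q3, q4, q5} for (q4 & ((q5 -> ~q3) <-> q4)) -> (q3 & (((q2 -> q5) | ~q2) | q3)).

Initial set: {T ((q4 & ((q5 -> ~q3) <-> q4)) -> (q3 & (((q2 -> q5) | ~q2) | q3)))}.
T ((q4 & ((q5 -> ~q3) <-> q4)) -> (q3 & (((q2 -> q5) | ~q2) | q3))): β-rule — branch into F (q4 & ((q5 -> ~q3) <-> q4))  //  T (q3 & (((q2 -> q5) | ~q2) | q3)).
  branch 1 (add F (q4 & ((q5 -> ~q3) <-> q4))):
    F (q4 & ((q5 -> ~q3) <-> q4)): β-rule — branch into F q4  //  F ((q5 -> ~q3) <-> q4).
      branch 1.1 (add F q4):
        ○ open, literals {q4=0}.
      branch 1.2 (add F ((q5 -> ~q3) <-> q4)):
        F ((q5 -> ~q3) <-> q4): β-rule — branch into T (q5 -> ~q3), F q4  //  F (q5 -> ~q3), T q4.
          branch 1.2.1 (add T (q5 -> ~q3), F q4):
            T (q5 -> ~q3): β-rule — branch into F q5  //  T ~q3.
              branch 1.2.1.1 (add F q5):
                ○ open, literals {q4=0, q5=0}.
              branch 1.2.1.2 (add T ~q3):
                ○ open, literals {q3=0, q4=0}.
          branch 1.2.2 (add F (q5 -> ~q3), T q4):
            F (q5 -> ~q3): α-rule — add T q5, F ~q3.
            ○ open, literals {q3=1, q4=1, q5=1}.
  branch 2 (add T (q3 & (((q2 -> q5) | ~q2) | q3))):
    T (q3 & (((q2 -> q5) | ~q2) | q3)): α-rule — add T q3, T (((q2 -> q5) | ~q2) | q3).
    T (((q2 -> q5) | ~q2) | q3): β-rule — branch into T ((q2 -> q5) | ~q2)  //  T q3.
      branch 2.1 (add T ((q2 -> q5) | ~q2)):
        T ((q2 -> q5) | ~q2): β-rule — branch into T (q2 -> q5)  //  T ~q2.
          branch 2.1.1 (add T (q2 -> q5)):
            T (q2 -> q5): β-rule — branch into F q2  //  T q5.
              branch 2.1.1.1 (add F q2):
                ○ open, literals {q2=0, q3=1}.
              branch 2.1.1.2 (add T q5):
                ○ open, literals {q3=1, q5=1}.
          branch 2.1.2 (add T ~q2):
            ○ open, literals {q2=0, q3=1}.
      branch 2.2 (add T q3):
        ○ open, literals {q3=1}.
0 branches closed, 8 open.
Each open branch fixes some atoms; the unmentioned ones are free. Counting distinct full assignments: branch {q4=0} (q1, q2, q3, q5) contributes 16 new; branch {q4=0, q5=0} (q1, q2, q3) contributes 0 new; branch {q3=0, q4=0} (q1, q2, q5) contributes 0 new; branch {q3=1, q4=1, q5=1} (q1, q2) contributes 4 new; branch {q2=0, q3=1} (q1, q4, q5) contributes 2 new; branch {q3=1, q5=1} (q1, q2, q4) contributes 0 new; branch {q2=0, q3=1} (q1, q4, q5) contributes 0 new; branch {q3=1} (q1, q2, q4, q5) contributes 2 new. Total: 24.

24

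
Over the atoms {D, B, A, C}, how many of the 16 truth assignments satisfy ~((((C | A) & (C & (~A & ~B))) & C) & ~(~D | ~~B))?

15

Initial set: {~((((C | A) & (C & (~A & ~B))) & C) & ~(~D | ~~B))}.
~((((C | A) & (C & (~A & ~B))) & C) & ~(~D | ~~B)): β-rule — branch into ~(((C | A) & (C & (~A & ~B))) & C)  //  ~~(~D | ~~B).
  branch 1 (add ~(((C | A) & (C & (~A & ~B))) & C)):
    ~(((C | A) & (C & (~A & ~B))) & C): β-rule — branch into ~((C | A) & (C & (~A & ~B)))  //  ~C.
      branch 1.1 (add ~((C | A) & (C & (~A & ~B)))):
        ~((C | A) & (C & (~A & ~B))): β-rule — branch into ~(C | A)  //  ~(C & (~A & ~B)).
          branch 1.1.1 (add ~(C | A)):
            ~(C | A): α-rule — add ~C, ~A.
            ○ open, literals {A=F, C=F}.
          branch 1.1.2 (add ~(C & (~A & ~B))):
            ~(C & (~A & ~B)): β-rule — branch into ~C  //  ~(~A & ~B).
              branch 1.1.2.1 (add ~C):
                ○ open, literals {C=F}.
              branch 1.1.2.2 (add ~(~A & ~B)):
                ~(~A & ~B): β-rule — branch into ~~A  //  ~~B.
                  branch 1.1.2.2.1 (add ~~A):
                    ○ open, literals {A=T}.
                  branch 1.1.2.2.2 (add ~~B):
                    ○ open, literals {B=T}.
      branch 1.2 (add ~C):
        ○ open, literals {C=F}.
  branch 2 (add ~~(~D | ~~B)):
    ~~(~D | ~~B): β-rule — branch into ~D  //  ~~B.
      branch 2.1 (add ~D):
        ○ open, literals {D=F}.
      branch 2.2 (add ~~B):
        ~~B: drop double negation, giving B.
        ○ open, literals {B=T}.
0 branches closed, 7 open.
Each open branch fixes some atoms; the unmentioned ones are free. Counting distinct full assignments: branch {A=F, C=F} (D, B) contributes 4 new; branch {C=F} (D, B, A) contributes 4 new; branch {A=T} (D, B, C) contributes 4 new; branch {B=T} (D, A, C) contributes 2 new; branch {C=F} (D, B, A) contributes 0 new; branch {D=F} (B, A, C) contributes 1 new; branch {B=T} (D, A, C) contributes 0 new. Total: 15.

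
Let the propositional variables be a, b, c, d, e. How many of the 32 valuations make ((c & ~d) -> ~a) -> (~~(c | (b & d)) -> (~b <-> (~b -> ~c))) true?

Initial set: {(((c & ~d) -> ~a) -> (~~(c | (b & d)) -> (~b <-> (~b -> ~c))))}.
(((c & ~d) -> ~a) -> (~~(c | (b & d)) -> (~b <-> (~b -> ~c)))): β-rule — branch into ~((c & ~d) -> ~a)  //  (~~(c | (b & d)) -> (~b <-> (~b -> ~c))).
  branch 1 (add ~((c & ~d) -> ~a)):
    ~((c & ~d) -> ~a): α-rule — add (c & ~d), ~~a.
    (c & ~d): α-rule — add c, ~d.
    ○ open, literals {a=1, c=1, d=0}.
  branch 2 (add (~~(c | (b & d)) -> (~b <-> (~b -> ~c)))):
    (~~(c | (b & d)) -> (~b <-> (~b -> ~c))): β-rule — branch into ~~~(c | (b & d))  //  (~b <-> (~b -> ~c)).
      branch 2.1 (add ~~~(c | (b & d))):
        ~~~(c | (b & d)): drop double negation, giving ~(c | (b & d)).
        ~(c | (b & d)): α-rule — add ~c, ~(b & d).
        ~(b & d): β-rule — branch into ~b  //  ~d.
          branch 2.1.1 (add ~b):
            ○ open, literals {b=0, c=0}.
          branch 2.1.2 (add ~d):
            ○ open, literals {c=0, d=0}.
      branch 2.2 (add (~b <-> (~b -> ~c))):
        (~b <-> (~b -> ~c)): β-rule — branch into ~b, (~b -> ~c)  //  ~~b, ~(~b -> ~c).
          branch 2.2.1 (add ~b, (~b -> ~c)):
            (~b -> ~c): β-rule — branch into ~~b  //  ~c.
              branch 2.2.1.1 (add ~~b):
                × closes — contains both b and ~b.
              branch 2.2.1.2 (add ~c):
                ○ open, literals {b=0, c=0}.
          branch 2.2.2 (add ~~b, ~(~b -> ~c)):
            ~(~b -> ~c): α-rule — add ~b, ~~c.
            × closes — contains both b and ~b.
2 branches closed, 4 open.
Each open branch fixes some atoms; the unmentioned ones are free. Counting distinct full assignments: branch {a=1, c=1, d=0} (b, e) contributes 4 new; branch {b=0, c=0} (a, d, e) contributes 8 new; branch {c=0, d=0} (a, b, e) contributes 4 new; branch {b=0, c=0} (a, d, e) contributes 0 new. Total: 16.

16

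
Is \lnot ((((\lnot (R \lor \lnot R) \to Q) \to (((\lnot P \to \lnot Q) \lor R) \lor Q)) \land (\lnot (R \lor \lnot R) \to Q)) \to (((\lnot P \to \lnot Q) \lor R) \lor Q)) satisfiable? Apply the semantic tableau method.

Unsatisfiable

Initial set: {\lnot ((((\lnot (R \lor \lnot R) \to Q) \to (((\lnot P \to \lnot Q) \lor R) \lor Q)) \land (\lnot (R \lor \lnot R) \to Q)) \to (((\lnot P \to \lnot Q) \lor R) \lor Q))}.
\lnot ((((\lnot (R \lor \lnot R) \to Q) \to (((\lnot P \to \lnot Q) \lor R) \lor Q)) \land (\lnot (R \lor \lnot R) \to Q)) \to (((\lnot P \to \lnot Q) \lor R) \lor Q)): α-rule — add (((\lnot (R \lor \lnot R) \to Q) \to (((\lnot P \to \lnot Q) \lor R) \lor Q)) \land (\lnot (R \lor \lnot R) \to Q)), \lnot (((\lnot P \to \lnot Q) \lor R) \lor Q).
(((\lnot (R \lor \lnot R) \to Q) \to (((\lnot P \to \lnot Q) \lor R) \lor Q)) \land (\lnot (R \lor \lnot R) \to Q)): α-rule — add ((\lnot (R \lor \lnot R) \to Q) \to (((\lnot P \to \lnot Q) \lor R) \lor Q)), (\lnot (R \lor \lnot R) \to Q).
\lnot (((\lnot P \to \lnot Q) \lor R) \lor Q): α-rule — add \lnot ((\lnot P \to \lnot Q) \lor R), \lnot Q.
\lnot ((\lnot P \to \lnot Q) \lor R): α-rule — add \lnot (\lnot P \to \lnot Q), \lnot R.
\lnot (\lnot P \to \lnot Q): α-rule — add \lnot P, \lnot \lnot Q.
× closes — contains both Q and \lnot Q.
All 1 branch closes.
Every branch closed; the formula is unsatisfiable.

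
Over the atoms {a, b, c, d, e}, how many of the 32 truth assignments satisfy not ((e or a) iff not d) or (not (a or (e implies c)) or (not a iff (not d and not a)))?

28

Initial set: {(not ((e or a) iff not d) or (not (a or (e implies c)) or (not a iff (not d and not a))))}.
(not ((e or a) iff not d) or (not (a or (e implies c)) or (not a iff (not d and not a)))): β-rule — branch into not ((e or a) iff not d)  //  (not (a or (e implies c)) or (not a iff (not d and not a))).
  branch 1 (add not ((e or a) iff not d)):
    not ((e or a) iff not d): β-rule — branch into (e or a), not not d  //  not (e or a), not d.
      branch 1.1 (add (e or a), not not d):
        (e or a): β-rule — branch into e  //  a.
          branch 1.1.1 (add e):
            ○ open, literals {d=true, e=true}.
          branch 1.1.2 (add a):
            ○ open, literals {a=true, d=true}.
      branch 1.2 (add not (e or a), not d):
        not (e or a): α-rule — add not e, not a.
        ○ open, literals {a=false, d=false, e=false}.
  branch 2 (add (not (a or (e implies c)) or (not a iff (not d and not a)))):
    (not (a or (e implies c)) or (not a iff (not d and not a))): β-rule — branch into not (a or (e implies c))  //  (not a iff (not d and not a)).
      branch 2.1 (add not (a or (e implies c))):
        not (a or (e implies c)): α-rule — add not a, not (e implies c).
        not (e implies c): α-rule — add e, not c.
        ○ open, literals {a=false, c=false, e=true}.
      branch 2.2 (add (not a iff (not d and not a))):
        (not a iff (not d and not a)): β-rule — branch into not a, (not d and not a)  //  not not a, not (not d and not a).
          branch 2.2.1 (add not a, (not d and not a)):
            (not d and not a): α-rule — add not d, not a.
            ○ open, literals {a=false, d=false}.
          branch 2.2.2 (add not not a, not (not d and not a)):
            not (not d and not a): β-rule — branch into not not d  //  not not a.
              branch 2.2.2.1 (add not not d):
                ○ open, literals {a=true, d=true}.
              branch 2.2.2.2 (add not not a):
                ○ open, literals {a=true}.
0 branches closed, 7 open.
Each open branch fixes some atoms; the unmentioned ones are free. Counting distinct full assignments: branch {d=true, e=true} (a, b, c) contributes 8 new; branch {a=true, d=true} (b, c, e) contributes 4 new; branch {a=false, d=false, e=false} (b, c) contributes 4 new; branch {a=false, c=false, e=true} (b, d) contributes 2 new; branch {a=false, d=false} (b, c, e) contributes 2 new; branch {a=true, d=true} (b, c, e) contributes 0 new; branch {a=true} (b, c, d, e) contributes 8 new. Total: 28.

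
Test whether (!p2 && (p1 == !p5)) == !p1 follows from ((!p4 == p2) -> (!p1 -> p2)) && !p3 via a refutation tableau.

No

Initial set: {T (((!p4 == p2) -> (!p1 -> p2)) && !p3); F ((!p2 && (p1 == !p5)) == !p1)}.
T (((!p4 == p2) -> (!p1 -> p2)) && !p3): α-rule — add T ((!p4 == p2) -> (!p1 -> p2)), T !p3.
F ((!p2 && (p1 == !p5)) == !p1): β-rule — branch into T (!p2 && (p1 == !p5)), F !p1  //  F (!p2 && (p1 == !p5)), T !p1.
  branch 1 (add T (!p2 && (p1 == !p5)), F !p1):
    T (!p2 && (p1 == !p5)): α-rule — add T !p2, T (p1 == !p5).
    T ((!p4 == p2) -> (!p1 -> p2)): β-rule — branch into F (!p4 == p2)  //  T (!p1 -> p2).
      branch 1.1 (add F (!p4 == p2)):
        T (p1 == !p5): β-rule — branch into T p1, T !p5  //  F p1, F !p5.
          branch 1.1.1 (add T p1, T !p5):
            F (!p4 == p2): β-rule — branch into T !p4, F p2  //  F !p4, T p2.
              branch 1.1.1.1 (add T !p4, F p2):
                ○ open, literals {p1=true, p2=false, p3=false, p4=false, p5=false}.
              branch 1.1.1.2 (add F !p4, T p2):
                × closes — contains both p2 and !p2.
          branch 1.1.2 (add F p1, F !p5):
            × closes — contains both p1 and !p1.
      branch 1.2 (add T (!p1 -> p2)):
        T (p1 == !p5): β-rule — branch into T p1, T !p5  //  F p1, F !p5.
          branch 1.2.1 (add T p1, T !p5):
            T (!p1 -> p2): β-rule — branch into F !p1  //  T p2.
              branch 1.2.1.1 (add F !p1):
                ○ open, literals {p1=true, p2=false, p3=false, p5=false}.
              branch 1.2.1.2 (add T p2):
                × closes — contains both p2 and !p2.
          branch 1.2.2 (add F p1, F !p5):
            × closes — contains both p1 and !p1.
  branch 2 (add F (!p2 && (p1 == !p5)), T !p1):
    T ((!p4 == p2) -> (!p1 -> p2)): β-rule — branch into F (!p4 == p2)  //  T (!p1 -> p2).
      branch 2.1 (add F (!p4 == p2)):
        F (!p2 && (p1 == !p5)): β-rule — branch into F !p2  //  F (p1 == !p5).
          branch 2.1.1 (add F !p2):
            F (!p4 == p2): β-rule — branch into T !p4, F p2  //  F !p4, T p2.
              branch 2.1.1.1 (add T !p4, F p2):
                × closes — contains both p2 and !p2.
              branch 2.1.1.2 (add F !p4, T p2):
                ○ open, literals {p1=false, p2=true, p3=false, p4=true}.
          branch 2.1.2 (add F (p1 == !p5)):
            F (!p4 == p2): β-rule — branch into T !p4, F p2  //  F !p4, T p2.
              branch 2.1.2.1 (add T !p4, F p2):
                F (p1 == !p5): β-rule — branch into T p1, F !p5  //  F p1, T !p5.
                  branch 2.1.2.1.1 (add T p1, F !p5):
                    × closes — contains both p1 and !p1.
                  branch 2.1.2.1.2 (add F p1, T !p5):
                    ○ open, literals {p1=false, p2=false, p3=false, p4=false, p5=false}.
              branch 2.1.2.2 (add F !p4, T p2):
                F (p1 == !p5): β-rule — branch into T p1, F !p5  //  F p1, T !p5.
                  branch 2.1.2.2.1 (add T p1, F !p5):
                    × closes — contains both p1 and !p1.
                  branch 2.1.2.2.2 (add F p1, T !p5):
                    ○ open, literals {p1=false, p2=true, p3=false, p4=true, p5=false}.
      branch 2.2 (add T (!p1 -> p2)):
        F (!p2 && (p1 == !p5)): β-rule — branch into F !p2  //  F (p1 == !p5).
          branch 2.2.1 (add F !p2):
            T (!p1 -> p2): β-rule — branch into F !p1  //  T p2.
              branch 2.2.1.1 (add F !p1):
                × closes — contains both p1 and !p1.
              branch 2.2.1.2 (add T p2):
                ○ open, literals {p1=false, p2=true, p3=false}.
          branch 2.2.2 (add F (p1 == !p5)):
            T (!p1 -> p2): β-rule — branch into F !p1  //  T p2.
              branch 2.2.2.1 (add F !p1):
                × closes — contains both p1 and !p1.
              branch 2.2.2.2 (add T p2):
                F (p1 == !p5): β-rule — branch into T p1, F !p5  //  F p1, T !p5.
                  branch 2.2.2.2.1 (add T p1, F !p5):
                    × closes — contains both p1 and !p1.
                  branch 2.2.2.2.2 (add F p1, T !p5):
                    ○ open, literals {p1=false, p2=true, p3=false, p5=false}.
10 branches closed, 7 open.
An open branch gives a countermodel: p1=true, p2=false, p3=false, p4=false, p5=false (unmentioned atoms arbitrary); the premises hold there but the conclusion fails.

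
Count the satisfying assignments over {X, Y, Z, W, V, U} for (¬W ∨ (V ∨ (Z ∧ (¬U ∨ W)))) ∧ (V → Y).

Initial set: {((¬W ∨ (V ∨ (Z ∧ (¬U ∨ W)))) ∧ (V → Y))}.
((¬W ∨ (V ∨ (Z ∧ (¬U ∨ W)))) ∧ (V → Y)): α-rule — add (¬W ∨ (V ∨ (Z ∧ (¬U ∨ W)))), (V → Y).
(¬W ∨ (V ∨ (Z ∧ (¬U ∨ W)))): β-rule — branch into ¬W  //  (V ∨ (Z ∧ (¬U ∨ W))).
  branch 1 (add ¬W):
    (V → Y): β-rule — branch into ¬V  //  Y.
      branch 1.1 (add ¬V):
        ○ open, literals {V=false, W=false}.
      branch 1.2 (add Y):
        ○ open, literals {W=false, Y=true}.
  branch 2 (add (V ∨ (Z ∧ (¬U ∨ W)))):
    (V → Y): β-rule — branch into ¬V  //  Y.
      branch 2.1 (add ¬V):
        (V ∨ (Z ∧ (¬U ∨ W))): β-rule — branch into V  //  (Z ∧ (¬U ∨ W)).
          branch 2.1.1 (add V):
            × closes — contains both V and ¬V.
          branch 2.1.2 (add (Z ∧ (¬U ∨ W))):
            (Z ∧ (¬U ∨ W)): α-rule — add Z, (¬U ∨ W).
            (¬U ∨ W): β-rule — branch into ¬U  //  W.
              branch 2.1.2.1 (add ¬U):
                ○ open, literals {U=false, V=false, Z=true}.
              branch 2.1.2.2 (add W):
                ○ open, literals {V=false, W=true, Z=true}.
      branch 2.2 (add Y):
        (V ∨ (Z ∧ (¬U ∨ W))): β-rule — branch into V  //  (Z ∧ (¬U ∨ W)).
          branch 2.2.1 (add V):
            ○ open, literals {V=true, Y=true}.
          branch 2.2.2 (add (Z ∧ (¬U ∨ W))):
            (Z ∧ (¬U ∨ W)): α-rule — add Z, (¬U ∨ W).
            (¬U ∨ W): β-rule — branch into ¬U  //  W.
              branch 2.2.2.1 (add ¬U):
                ○ open, literals {U=false, Y=true, Z=true}.
              branch 2.2.2.2 (add W):
                ○ open, literals {W=true, Y=true, Z=true}.
1 branch closed, 7 open.
Each open branch fixes some atoms; the unmentioned ones are free. Counting distinct full assignments: branch {V=false, W=false} (X, Y, Z, U) contributes 16 new; branch {W=false, Y=true} (X, Z, V, U) contributes 8 new; branch {U=false, V=false, Z=true} (X, Y, W) contributes 4 new; branch {V=false, W=true, Z=true} (X, Y, U) contributes 4 new; branch {V=true, Y=true} (X, Z, W, U) contributes 8 new; branch {U=false, Y=true, Z=true} (X, W, V) contributes 0 new; branch {W=true, Y=true, Z=true} (X, V, U) contributes 0 new. Total: 40.

40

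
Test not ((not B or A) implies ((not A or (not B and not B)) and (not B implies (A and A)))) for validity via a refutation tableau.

Assume the negation and expand:
Initial set: {not not ((not B or A) implies ((not A or (not B and not B)) and (not B implies (A and A))))}.
not not ((not B or A) implies ((not A or (not B and not B)) and (not B implies (A and A)))): β-rule — branch into not (not B or A)  //  ((not A or (not B and not B)) and (not B implies (A and A))).
  branch 1 (add not (not B or A)):
    not (not B or A): α-rule — add not not B, not A.
    ○ open, literals {A=0, B=1}.
  branch 2 (add ((not A or (not B and not B)) and (not B implies (A and A)))):
    ((not A or (not B and not B)) and (not B implies (A and A))): α-rule — add (not A or (not B and not B)), (not B implies (A and A)).
    (not A or (not B and not B)): β-rule — branch into not A  //  (not B and not B).
      branch 2.1 (add not A):
        (not B implies (A and A)): β-rule — branch into not not B  //  (A and A).
          branch 2.1.1 (add not not B):
            ○ open, literals {A=0, B=1}.
          branch 2.1.2 (add (A and A)):
            (A and A): α-rule — add A, A.
            × closes — contains both A and not A.
      branch 2.2 (add (not B and not B)):
        (not B and not B): α-rule — add not B, not B.
        (not B implies (A and A)): β-rule — branch into not not B  //  (A and A).
          branch 2.2.1 (add not not B):
            × closes — contains both B and not B.
          branch 2.2.2 (add (A and A)):
            (A and A): α-rule — add A, A.
            ○ open, literals {A=1, B=0}.
2 branches closed, 3 open.
An open branch gives a countermodel: A=0, B=1 (unmentioned atoms arbitrary); under it the original formula is false.

Not valid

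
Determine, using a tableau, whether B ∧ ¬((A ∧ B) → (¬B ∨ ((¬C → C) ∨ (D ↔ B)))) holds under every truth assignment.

Not valid

Assume the negation and expand:
Initial set: {¬(B ∧ ¬((A ∧ B) → (¬B ∨ ((¬C → C) ∨ (D ↔ B)))))}.
¬(B ∧ ¬((A ∧ B) → (¬B ∨ ((¬C → C) ∨ (D ↔ B))))): β-rule — branch into ¬B  //  ¬¬((A ∧ B) → (¬B ∨ ((¬C → C) ∨ (D ↔ B)))).
  branch 1 (add ¬B):
    ○ open, literals {B=0}.
  branch 2 (add ¬¬((A ∧ B) → (¬B ∨ ((¬C → C) ∨ (D ↔ B))))):
    ¬¬((A ∧ B) → (¬B ∨ ((¬C → C) ∨ (D ↔ B)))): β-rule — branch into ¬(A ∧ B)  //  (¬B ∨ ((¬C → C) ∨ (D ↔ B))).
      branch 2.1 (add ¬(A ∧ B)):
        ¬(A ∧ B): β-rule — branch into ¬A  //  ¬B.
          branch 2.1.1 (add ¬A):
            ○ open, literals {A=0}.
          branch 2.1.2 (add ¬B):
            ○ open, literals {B=0}.
      branch 2.2 (add (¬B ∨ ((¬C → C) ∨ (D ↔ B)))):
        (¬B ∨ ((¬C → C) ∨ (D ↔ B))): β-rule — branch into ¬B  //  ((¬C → C) ∨ (D ↔ B)).
          branch 2.2.1 (add ¬B):
            ○ open, literals {B=0}.
          branch 2.2.2 (add ((¬C → C) ∨ (D ↔ B))):
            ((¬C → C) ∨ (D ↔ B)): β-rule — branch into (¬C → C)  //  (D ↔ B).
              branch 2.2.2.1 (add (¬C → C)):
                (¬C → C): β-rule — branch into ¬¬C  //  C.
                  branch 2.2.2.1.1 (add ¬¬C):
                    ○ open, literals {C=1}.
                  branch 2.2.2.1.2 (add C):
                    ○ open, literals {C=1}.
              branch 2.2.2.2 (add (D ↔ B)):
                (D ↔ B): β-rule — branch into D, B  //  ¬D, ¬B.
                  branch 2.2.2.2.1 (add D, B):
                    ○ open, literals {B=1, D=1}.
                  branch 2.2.2.2.2 (add ¬D, ¬B):
                    ○ open, literals {B=0, D=0}.
0 branches closed, 8 open.
An open branch gives a countermodel: B=0 (unmentioned atoms arbitrary); under it the original formula is false.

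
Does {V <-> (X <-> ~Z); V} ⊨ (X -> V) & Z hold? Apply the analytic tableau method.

No

Initial set: {(V <-> (X <-> ~Z)); V; ~((X -> V) & Z)}.
(V <-> (X <-> ~Z)): β-rule — branch into V, (X <-> ~Z)  //  ~V, ~(X <-> ~Z).
  branch 1 (add V, (X <-> ~Z)):
    ~((X -> V) & Z): β-rule — branch into ~(X -> V)  //  ~Z.
      branch 1.1 (add ~(X -> V)):
        ~(X -> V): α-rule — add X, ~V.
        × closes — contains both V and ~V.
      branch 1.2 (add ~Z):
        (X <-> ~Z): β-rule — branch into X, ~Z  //  ~X, ~~Z.
          branch 1.2.1 (add X, ~Z):
            ○ open, literals {V=1, X=1, Z=0}.
          branch 1.2.2 (add ~X, ~~Z):
            × closes — contains both Z and ~Z.
  branch 2 (add ~V, ~(X <-> ~Z)):
    × closes — contains both V and ~V.
3 branches closed, 1 open.
An open branch gives a countermodel: V=1, X=1, Z=0 (unmentioned atoms arbitrary); the premises hold there but the conclusion fails.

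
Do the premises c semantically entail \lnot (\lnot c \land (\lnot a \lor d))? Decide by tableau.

Yes

Initial set: {c; \lnot \lnot (\lnot c \land (\lnot a \lor d))}.
\lnot \lnot (\lnot c \land (\lnot a \lor d)): α-rule — add \lnot c, (\lnot a \lor d).
× closes — contains both c and \lnot c.
All 1 branch closes.
Every branch closed, so the premises entail the conclusion.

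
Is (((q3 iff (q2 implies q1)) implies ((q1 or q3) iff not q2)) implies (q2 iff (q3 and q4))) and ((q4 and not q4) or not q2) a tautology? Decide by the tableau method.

Not valid

Assume the negation and expand:
Initial set: {not ((((q3 iff (q2 implies q1)) implies ((q1 or q3) iff not q2)) implies (q2 iff (q3 and q4))) and ((q4 and not q4) or not q2))}.
not ((((q3 iff (q2 implies q1)) implies ((q1 or q3) iff not q2)) implies (q2 iff (q3 and q4))) and ((q4 and not q4) or not q2)): β-rule — branch into not (((q3 iff (q2 implies q1)) implies ((q1 or q3) iff not q2)) implies (q2 iff (q3 and q4)))  //  not ((q4 and not q4) or not q2).
  branch 1 (add not (((q3 iff (q2 implies q1)) implies ((q1 or q3) iff not q2)) implies (q2 iff (q3 and q4)))):
    not (((q3 iff (q2 implies q1)) implies ((q1 or q3) iff not q2)) implies (q2 iff (q3 and q4))): α-rule — add ((q3 iff (q2 implies q1)) implies ((q1 or q3) iff not q2)), not (q2 iff (q3 and q4)).
    ((q3 iff (q2 implies q1)) implies ((q1 or q3) iff not q2)): β-rule — branch into not (q3 iff (q2 implies q1))  //  ((q1 or q3) iff not q2).
      branch 1.1 (add not (q3 iff (q2 implies q1))):
        not (q2 iff (q3 and q4)): β-rule — branch into q2, not (q3 and q4)  //  not q2, (q3 and q4).
          branch 1.1.1 (add q2, not (q3 and q4)):
            not (q3 iff (q2 implies q1)): β-rule — branch into q3, not (q2 implies q1)  //  not q3, (q2 implies q1).
              branch 1.1.1.1 (add q3, not (q2 implies q1)):
                not (q2 implies q1): α-rule — add q2, not q1.
                not (q3 and q4): β-rule — branch into not q3  //  not q4.
                  branch 1.1.1.1.1 (add not q3):
                    × closes — contains both q3 and not q3.
                  branch 1.1.1.1.2 (add not q4):
                    ○ open, literals {q1=false, q2=true, q3=true, q4=false}.
              branch 1.1.1.2 (add not q3, (q2 implies q1)):
                not (q3 and q4): β-rule — branch into not q3  //  not q4.
                  branch 1.1.1.2.1 (add not q3):
                    (q2 implies q1): β-rule — branch into not q2  //  q1.
                      branch 1.1.1.2.1.1 (add not q2):
                        × closes — contains both q2 and not q2.
                      branch 1.1.1.2.1.2 (add q1):
                        ○ open, literals {q1=true, q2=true, q3=false}.
                  branch 1.1.1.2.2 (add not q4):
                    (q2 implies q1): β-rule — branch into not q2  //  q1.
                      branch 1.1.1.2.2.1 (add not q2):
                        × closes — contains both q2 and not q2.
                      branch 1.1.1.2.2.2 (add q1):
                        ○ open, literals {q1=true, q2=true, q3=false, q4=false}.
          branch 1.1.2 (add not q2, (q3 and q4)):
            (q3 and q4): α-rule — add q3, q4.
            not (q3 iff (q2 implies q1)): β-rule — branch into q3, not (q2 implies q1)  //  not q3, (q2 implies q1).
              branch 1.1.2.1 (add q3, not (q2 implies q1)):
                not (q2 implies q1): α-rule — add q2, not q1.
                × closes — contains both q2 and not q2.
              branch 1.1.2.2 (add not q3, (q2 implies q1)):
                × closes — contains both q3 and not q3.
      branch 1.2 (add ((q1 or q3) iff not q2)):
        not (q2 iff (q3 and q4)): β-rule — branch into q2, not (q3 and q4)  //  not q2, (q3 and q4).
          branch 1.2.1 (add q2, not (q3 and q4)):
            ((q1 or q3) iff not q2): β-rule — branch into (q1 or q3), not q2  //  not (q1 or q3), not not q2.
              branch 1.2.1.1 (add (q1 or q3), not q2):
                × closes — contains both q2 and not q2.
              branch 1.2.1.2 (add not (q1 or q3), not not q2):
                not (q1 or q3): α-rule — add not q1, not q3.
                not (q3 and q4): β-rule — branch into not q3  //  not q4.
                  branch 1.2.1.2.1 (add not q3):
                    ○ open, literals {q1=false, q2=true, q3=false}.
                  branch 1.2.1.2.2 (add not q4):
                    ○ open, literals {q1=false, q2=true, q3=false, q4=false}.
          branch 1.2.2 (add not q2, (q3 and q4)):
            (q3 and q4): α-rule — add q3, q4.
            ((q1 or q3) iff not q2): β-rule — branch into (q1 or q3), not q2  //  not (q1 or q3), not not q2.
              branch 1.2.2.1 (add (q1 or q3), not q2):
                (q1 or q3): β-rule — branch into q1  //  q3.
                  branch 1.2.2.1.1 (add q1):
                    ○ open, literals {q1=true, q2=false, q3=true, q4=true}.
                  branch 1.2.2.1.2 (add q3):
                    ○ open, literals {q2=false, q3=true, q4=true}.
              branch 1.2.2.2 (add not (q1 or q3), not not q2):
                × closes — contains both q2 and not q2.
  branch 2 (add not ((q4 and not q4) or not q2)):
    not ((q4 and not q4) or not q2): α-rule — add not (q4 and not q4), not not q2.
    not (q4 and not q4): β-rule — branch into not q4  //  not not q4.
      branch 2.1 (add not q4):
        ○ open, literals {q2=true, q4=false}.
      branch 2.2 (add not not q4):
        ○ open, literals {q2=true, q4=true}.
7 branches closed, 9 open.
An open branch gives a countermodel: q1=false, q2=true, q3=true, q4=false (unmentioned atoms arbitrary); under it the original formula is false.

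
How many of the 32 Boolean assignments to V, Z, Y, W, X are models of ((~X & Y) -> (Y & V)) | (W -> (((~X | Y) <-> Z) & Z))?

Initial set: {T (((~X & Y) -> (Y & V)) | (W -> (((~X | Y) <-> Z) & Z)))}.
T (((~X & Y) -> (Y & V)) | (W -> (((~X | Y) <-> Z) & Z))): β-rule — branch into T ((~X & Y) -> (Y & V))  //  T (W -> (((~X | Y) <-> Z) & Z)).
  branch 1 (add T ((~X & Y) -> (Y & V))):
    T ((~X & Y) -> (Y & V)): β-rule — branch into F (~X & Y)  //  T (Y & V).
      branch 1.1 (add F (~X & Y)):
        F (~X & Y): β-rule — branch into F ~X  //  F Y.
          branch 1.1.1 (add F ~X):
            ○ open, literals {X=T}.
          branch 1.1.2 (add F Y):
            ○ open, literals {Y=F}.
      branch 1.2 (add T (Y & V)):
        T (Y & V): α-rule — add T Y, T V.
        ○ open, literals {V=T, Y=T}.
  branch 2 (add T (W -> (((~X | Y) <-> Z) & Z))):
    T (W -> (((~X | Y) <-> Z) & Z)): β-rule — branch into F W  //  T (((~X | Y) <-> Z) & Z).
      branch 2.1 (add F W):
        ○ open, literals {W=F}.
      branch 2.2 (add T (((~X | Y) <-> Z) & Z)):
        T (((~X | Y) <-> Z) & Z): α-rule — add T ((~X | Y) <-> Z), T Z.
        T ((~X | Y) <-> Z): β-rule — branch into T (~X | Y), T Z  //  F (~X | Y), F Z.
          branch 2.2.1 (add T (~X | Y), T Z):
            T (~X | Y): β-rule — branch into T ~X  //  T Y.
              branch 2.2.1.1 (add T ~X):
                ○ open, literals {X=F, Z=T}.
              branch 2.2.1.2 (add T Y):
                ○ open, literals {Y=T, Z=T}.
          branch 2.2.2 (add F (~X | Y), F Z):
            × closes — contains both Z and ~Z.
1 branch closed, 6 open.
Each open branch fixes some atoms; the unmentioned ones are free. Counting distinct full assignments: branch {X=T} (V, Z, Y, W) contributes 16 new; branch {Y=F} (V, Z, W, X) contributes 8 new; branch {V=T, Y=T} (Z, W, X) contributes 4 new; branch {W=F} (V, Z, Y, X) contributes 2 new; branch {X=F, Z=T} (V, Y, W) contributes 1 new; branch {Y=T, Z=T} (V, W, X) contributes 0 new. Total: 31.

31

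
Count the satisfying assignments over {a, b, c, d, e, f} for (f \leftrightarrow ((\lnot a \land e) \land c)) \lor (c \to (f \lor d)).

Initial set: {((f \leftrightarrow ((\lnot a \land e) \land c)) \lor (c \to (f \lor d)))}.
((f \leftrightarrow ((\lnot a \land e) \land c)) \lor (c \to (f \lor d))): β-rule — branch into (f \leftrightarrow ((\lnot a \land e) \land c))  //  (c \to (f \lor d)).
  branch 1 (add (f \leftrightarrow ((\lnot a \land e) \land c))):
    (f \leftrightarrow ((\lnot a \land e) \land c)): β-rule — branch into f, ((\lnot a \land e) \land c)  //  \lnot f, \lnot ((\lnot a \land e) \land c).
      branch 1.1 (add f, ((\lnot a \land e) \land c)):
        ((\lnot a \land e) \land c): α-rule — add (\lnot a \land e), c.
        (\lnot a \land e): α-rule — add \lnot a, e.
        ○ open, literals {a=F, c=T, e=T, f=T}.
      branch 1.2 (add \lnot f, \lnot ((\lnot a \land e) \land c)):
        \lnot ((\lnot a \land e) \land c): β-rule — branch into \lnot (\lnot a \land e)  //  \lnot c.
          branch 1.2.1 (add \lnot (\lnot a \land e)):
            \lnot (\lnot a \land e): β-rule — branch into \lnot \lnot a  //  \lnot e.
              branch 1.2.1.1 (add \lnot \lnot a):
                ○ open, literals {a=T, f=F}.
              branch 1.2.1.2 (add \lnot e):
                ○ open, literals {e=F, f=F}.
          branch 1.2.2 (add \lnot c):
            ○ open, literals {c=F, f=F}.
  branch 2 (add (c \to (f \lor d))):
    (c \to (f \lor d)): β-rule — branch into \lnot c  //  (f \lor d).
      branch 2.1 (add \lnot c):
        ○ open, literals {c=F}.
      branch 2.2 (add (f \lor d)):
        (f \lor d): β-rule — branch into f  //  d.
          branch 2.2.1 (add f):
            ○ open, literals {f=T}.
          branch 2.2.2 (add d):
            ○ open, literals {d=T}.
0 branches closed, 7 open.
Each open branch fixes some atoms; the unmentioned ones are free. Counting distinct full assignments: branch {a=F, c=T, e=T, f=T} (b, d) contributes 4 new; branch {a=T, f=F} (b, c, d, e) contributes 16 new; branch {e=F, f=F} (a, b, c, d) contributes 8 new; branch {c=F, f=F} (a, b, d, e) contributes 4 new; branch {c=F} (a, b, d, e, f) contributes 16 new; branch {f=T} (a, b, c, d, e) contributes 12 new; branch {d=T} (a, b, c, e, f) contributes 2 new. Total: 62.

62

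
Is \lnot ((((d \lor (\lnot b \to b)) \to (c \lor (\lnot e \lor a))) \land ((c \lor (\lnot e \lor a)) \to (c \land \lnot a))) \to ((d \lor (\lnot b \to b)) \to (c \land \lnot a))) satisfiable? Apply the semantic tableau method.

Unsatisfiable

Initial set: {\lnot ((((d \lor (\lnot b \to b)) \to (c \lor (\lnot e \lor a))) \land ((c \lor (\lnot e \lor a)) \to (c \land \lnot a))) \to ((d \lor (\lnot b \to b)) \to (c \land \lnot a)))}.
\lnot ((((d \lor (\lnot b \to b)) \to (c \lor (\lnot e \lor a))) \land ((c \lor (\lnot e \lor a)) \to (c \land \lnot a))) \to ((d \lor (\lnot b \to b)) \to (c \land \lnot a))): α-rule — add (((d \lor (\lnot b \to b)) \to (c \lor (\lnot e \lor a))) \land ((c \lor (\lnot e \lor a)) \to (c \land \lnot a))), \lnot ((d \lor (\lnot b \to b)) \to (c \land \lnot a)).
(((d \lor (\lnot b \to b)) \to (c \lor (\lnot e \lor a))) \land ((c \lor (\lnot e \lor a)) \to (c \land \lnot a))): α-rule — add ((d \lor (\lnot b \to b)) \to (c \lor (\lnot e \lor a))), ((c \lor (\lnot e \lor a)) \to (c \land \lnot a)).
\lnot ((d \lor (\lnot b \to b)) \to (c \land \lnot a)): α-rule — add (d \lor (\lnot b \to b)), \lnot (c \land \lnot a).
((d \lor (\lnot b \to b)) \to (c \lor (\lnot e \lor a))): β-rule — branch into \lnot (d \lor (\lnot b \to b))  //  (c \lor (\lnot e \lor a)).
  branch 1 (add \lnot (d \lor (\lnot b \to b))):
    \lnot (d \lor (\lnot b \to b)): α-rule — add \lnot d, \lnot (\lnot b \to b).
    \lnot (\lnot b \to b): α-rule — add \lnot b, \lnot b.
    ((c \lor (\lnot e \lor a)) \to (c \land \lnot a)): β-rule — branch into \lnot (c \lor (\lnot e \lor a))  //  (c \land \lnot a).
      branch 1.1 (add \lnot (c \lor (\lnot e \lor a))):
        \lnot (c \lor (\lnot e \lor a)): α-rule — add \lnot c, \lnot (\lnot e \lor a).
        \lnot (\lnot e \lor a): α-rule — add \lnot \lnot e, \lnot a.
        (d \lor (\lnot b \to b)): β-rule — branch into d  //  (\lnot b \to b).
          branch 1.1.1 (add d):
            × closes — contains both d and \lnot d.
          branch 1.1.2 (add (\lnot b \to b)):
            \lnot (c \land \lnot a): β-rule — branch into \lnot c  //  \lnot \lnot a.
              branch 1.1.2.1 (add \lnot c):
                (\lnot b \to b): β-rule — branch into \lnot \lnot b  //  b.
                  branch 1.1.2.1.1 (add \lnot \lnot b):
                    × closes — contains both b and \lnot b.
                  branch 1.1.2.1.2 (add b):
                    × closes — contains both b and \lnot b.
              branch 1.1.2.2 (add \lnot \lnot a):
                × closes — contains both a and \lnot a.
      branch 1.2 (add (c \land \lnot a)):
        (c \land \lnot a): α-rule — add c, \lnot a.
        (d \lor (\lnot b \to b)): β-rule — branch into d  //  (\lnot b \to b).
          branch 1.2.1 (add d):
            × closes — contains both d and \lnot d.
          branch 1.2.2 (add (\lnot b \to b)):
            \lnot (c \land \lnot a): β-rule — branch into \lnot c  //  \lnot \lnot a.
              branch 1.2.2.1 (add \lnot c):
                × closes — contains both c and \lnot c.
              branch 1.2.2.2 (add \lnot \lnot a):
                × closes — contains both a and \lnot a.
  branch 2 (add (c \lor (\lnot e \lor a))):
    ((c \lor (\lnot e \lor a)) \to (c \land \lnot a)): β-rule — branch into \lnot (c \lor (\lnot e \lor a))  //  (c \land \lnot a).
      branch 2.1 (add \lnot (c \lor (\lnot e \lor a))):
        \lnot (c \lor (\lnot e \lor a)): α-rule — add \lnot c, \lnot (\lnot e \lor a).
        \lnot (\lnot e \lor a): α-rule — add \lnot \lnot e, \lnot a.
        (d \lor (\lnot b \to b)): β-rule — branch into d  //  (\lnot b \to b).
          branch 2.1.1 (add d):
            \lnot (c \land \lnot a): β-rule — branch into \lnot c  //  \lnot \lnot a.
              branch 2.1.1.1 (add \lnot c):
                (c \lor (\lnot e \lor a)): β-rule — branch into c  //  (\lnot e \lor a).
                  branch 2.1.1.1.1 (add c):
                    × closes — contains both c and \lnot c.
                  branch 2.1.1.1.2 (add (\lnot e \lor a)):
                    (\lnot e \lor a): β-rule — branch into \lnot e  //  a.
                      branch 2.1.1.1.2.1 (add \lnot e):
                        × closes — contains both e and \lnot e.
                      branch 2.1.1.1.2.2 (add a):
                        × closes — contains both a and \lnot a.
              branch 2.1.1.2 (add \lnot \lnot a):
                × closes — contains both a and \lnot a.
          branch 2.1.2 (add (\lnot b \to b)):
            \lnot (c \land \lnot a): β-rule — branch into \lnot c  //  \lnot \lnot a.
              branch 2.1.2.1 (add \lnot c):
                (c \lor (\lnot e \lor a)): β-rule — branch into c  //  (\lnot e \lor a).
                  branch 2.1.2.1.1 (add c):
                    × closes — contains both c and \lnot c.
                  branch 2.1.2.1.2 (add (\lnot e \lor a)):
                    (\lnot b \to b): β-rule — branch into \lnot \lnot b  //  b.
                      branch 2.1.2.1.2.1 (add \lnot \lnot b):
                        (\lnot e \lor a): β-rule — branch into \lnot e  //  a.
                          branch 2.1.2.1.2.1.1 (add \lnot e):
                            × closes — contains both e and \lnot e.
                          branch 2.1.2.1.2.1.2 (add a):
                            × closes — contains both a and \lnot a.
                      branch 2.1.2.1.2.2 (add b):
                        (\lnot e \lor a): β-rule — branch into \lnot e  //  a.
                          branch 2.1.2.1.2.2.1 (add \lnot e):
                            × closes — contains both e and \lnot e.
                          branch 2.1.2.1.2.2.2 (add a):
                            × closes — contains both a and \lnot a.
              branch 2.1.2.2 (add \lnot \lnot a):
                × closes — contains both a and \lnot a.
      branch 2.2 (add (c \land \lnot a)):
        (c \land \lnot a): α-rule — add c, \lnot a.
        (d \lor (\lnot b \to b)): β-rule — branch into d  //  (\lnot b \to b).
          branch 2.2.1 (add d):
            \lnot (c \land \lnot a): β-rule — branch into \lnot c  //  \lnot \lnot a.
              branch 2.2.1.1 (add \lnot c):
                × closes — contains both c and \lnot c.
              branch 2.2.1.2 (add \lnot \lnot a):
                × closes — contains both a and \lnot a.
          branch 2.2.2 (add (\lnot b \to b)):
            \lnot (c \land \lnot a): β-rule — branch into \lnot c  //  \lnot \lnot a.
              branch 2.2.2.1 (add \lnot c):
                × closes — contains both c and \lnot c.
              branch 2.2.2.2 (add \lnot \lnot a):
                × closes — contains both a and \lnot a.
All 21 branches close.
Every branch closed; the formula is unsatisfiable.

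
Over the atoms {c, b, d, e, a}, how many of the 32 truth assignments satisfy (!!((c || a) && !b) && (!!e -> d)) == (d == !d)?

Initial set: {T ((!!((c || a) && !b) && (!!e -> d)) == (d == !d))}.
T ((!!((c || a) && !b) && (!!e -> d)) == (d == !d)): β-rule — branch into T (!!((c || a) && !b) && (!!e -> d)), T (d == !d)  //  F (!!((c || a) && !b) && (!!e -> d)), F (d == !d).
  branch 1 (add T (!!((c || a) && !b) && (!!e -> d)), T (d == !d)):
    T (!!((c || a) && !b) && (!!e -> d)): α-rule — add T !!((c || a) && !b), T (!!e -> d).
    T !!((c || a) && !b): drop double negation, giving T ((c || a) && !b).
    T ((c || a) && !b): α-rule — add T (c || a), T !b.
    T (d == !d): β-rule — branch into T d, T !d  //  F d, F !d.
      branch 1.1 (add T d, T !d):
        × closes — contains both d and !d.
      branch 1.2 (add F d, F !d):
        × closes — contains both d and !d.
  branch 2 (add F (!!((c || a) && !b) && (!!e -> d)), F (d == !d)):
    F (!!((c || a) && !b) && (!!e -> d)): β-rule — branch into F !!((c || a) && !b)  //  F (!!e -> d).
      branch 2.1 (add F !!((c || a) && !b)):
        F !!((c || a) && !b): drop double negation, giving F ((c || a) && !b).
        F (d == !d): β-rule — branch into T d, F !d  //  F d, T !d.
          branch 2.1.1 (add T d, F !d):
            F ((c || a) && !b): β-rule — branch into F (c || a)  //  F !b.
              branch 2.1.1.1 (add F (c || a)):
                F (c || a): α-rule — add F c, F a.
                ○ open, literals {a=F, c=F, d=T}.
              branch 2.1.1.2 (add F !b):
                ○ open, literals {b=T, d=T}.
          branch 2.1.2 (add F d, T !d):
            F ((c || a) && !b): β-rule — branch into F (c || a)  //  F !b.
              branch 2.1.2.1 (add F (c || a)):
                F (c || a): α-rule — add F c, F a.
                ○ open, literals {a=F, c=F, d=F}.
              branch 2.1.2.2 (add F !b):
                ○ open, literals {b=T, d=F}.
      branch 2.2 (add F (!!e -> d)):
        F (!!e -> d): α-rule — add T !!e, F d.
        T !!e: drop double negation, giving T e.
        F (d == !d): β-rule — branch into T d, F !d  //  F d, T !d.
          branch 2.2.1 (add T d, F !d):
            × closes — contains both d and !d.
          branch 2.2.2 (add F d, T !d):
            ○ open, literals {d=F, e=T}.
3 branches closed, 5 open.
Each open branch fixes some atoms; the unmentioned ones are free. Counting distinct full assignments: branch {a=F, c=F, d=T} (b, e) contributes 4 new; branch {b=T, d=T} (c, e, a) contributes 6 new; branch {a=F, c=F, d=F} (b, e) contributes 4 new; branch {b=T, d=F} (c, e, a) contributes 6 new; branch {d=F, e=T} (c, b, a) contributes 3 new. Total: 23.

23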